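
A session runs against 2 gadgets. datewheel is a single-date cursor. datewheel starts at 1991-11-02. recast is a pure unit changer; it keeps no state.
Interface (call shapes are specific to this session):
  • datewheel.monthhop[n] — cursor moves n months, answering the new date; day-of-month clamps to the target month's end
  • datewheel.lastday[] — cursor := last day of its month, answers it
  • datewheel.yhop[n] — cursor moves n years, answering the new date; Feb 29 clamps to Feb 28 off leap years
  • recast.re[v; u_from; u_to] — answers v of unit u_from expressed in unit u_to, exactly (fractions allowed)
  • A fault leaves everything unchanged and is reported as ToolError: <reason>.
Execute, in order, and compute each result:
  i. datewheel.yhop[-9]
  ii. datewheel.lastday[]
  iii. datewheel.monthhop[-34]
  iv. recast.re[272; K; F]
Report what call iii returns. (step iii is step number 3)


Answer: 1980-01-30

Derivation:
Act: yhop[n: -9]
Obs: 1982-11-02
Act: lastday[]
Obs: 1982-11-30
Act: monthhop[n: -34]
Obs: 1980-01-30
Act: re[v: 272; u_from: K; u_to: F]
Obs: 2993/100


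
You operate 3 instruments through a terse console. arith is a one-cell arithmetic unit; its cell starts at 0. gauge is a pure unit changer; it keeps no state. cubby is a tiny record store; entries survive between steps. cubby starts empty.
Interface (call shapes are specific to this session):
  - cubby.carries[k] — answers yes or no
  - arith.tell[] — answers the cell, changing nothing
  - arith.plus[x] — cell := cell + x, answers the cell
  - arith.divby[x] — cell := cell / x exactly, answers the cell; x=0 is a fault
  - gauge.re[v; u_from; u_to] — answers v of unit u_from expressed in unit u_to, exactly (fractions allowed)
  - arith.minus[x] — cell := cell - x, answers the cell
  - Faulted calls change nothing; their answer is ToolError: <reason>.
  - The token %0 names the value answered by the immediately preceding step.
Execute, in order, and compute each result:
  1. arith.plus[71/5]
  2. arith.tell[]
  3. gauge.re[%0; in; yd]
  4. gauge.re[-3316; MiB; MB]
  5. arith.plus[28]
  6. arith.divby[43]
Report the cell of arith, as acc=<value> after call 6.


Answer: acc=211/215

Derivation:
-> plus(71/5)
<- 71/5
-> tell()
<- 71/5
-> re(%0, in, yd)
<- 71/180
-> re(-3316, MiB, MB)
<- -54329344/15625
-> plus(28)
<- 211/5
-> divby(43)
<- 211/215


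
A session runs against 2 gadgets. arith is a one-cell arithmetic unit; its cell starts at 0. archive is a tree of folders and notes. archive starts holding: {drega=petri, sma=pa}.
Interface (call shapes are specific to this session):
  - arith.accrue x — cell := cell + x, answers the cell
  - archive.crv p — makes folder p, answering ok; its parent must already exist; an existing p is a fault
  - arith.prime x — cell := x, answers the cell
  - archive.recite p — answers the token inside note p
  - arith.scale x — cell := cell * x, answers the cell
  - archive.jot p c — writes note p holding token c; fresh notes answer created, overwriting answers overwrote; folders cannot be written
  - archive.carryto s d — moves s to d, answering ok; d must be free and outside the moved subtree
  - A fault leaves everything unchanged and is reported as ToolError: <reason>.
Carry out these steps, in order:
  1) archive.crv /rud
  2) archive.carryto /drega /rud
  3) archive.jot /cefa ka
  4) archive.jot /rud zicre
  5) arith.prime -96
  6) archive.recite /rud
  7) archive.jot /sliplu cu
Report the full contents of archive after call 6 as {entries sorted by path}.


Then crv(p→/rud), → ok.
Using carryto(s→/drega, d→/rud), — result: ToolError: exists.
Now I run jot(p→/cefa, c→ka), and observe created.
Then jot(p→/rud, c→zicre), which returns ToolError: is a directory.
I use prime(x→-96), yielding -96.
Invoking recite(p→/rud), and see ToolError: is a directory.
Calling jot(p→/sliplu, c→cu), and see created.

Answer: {cefa=ka, drega=petri, rud/, sma=pa}


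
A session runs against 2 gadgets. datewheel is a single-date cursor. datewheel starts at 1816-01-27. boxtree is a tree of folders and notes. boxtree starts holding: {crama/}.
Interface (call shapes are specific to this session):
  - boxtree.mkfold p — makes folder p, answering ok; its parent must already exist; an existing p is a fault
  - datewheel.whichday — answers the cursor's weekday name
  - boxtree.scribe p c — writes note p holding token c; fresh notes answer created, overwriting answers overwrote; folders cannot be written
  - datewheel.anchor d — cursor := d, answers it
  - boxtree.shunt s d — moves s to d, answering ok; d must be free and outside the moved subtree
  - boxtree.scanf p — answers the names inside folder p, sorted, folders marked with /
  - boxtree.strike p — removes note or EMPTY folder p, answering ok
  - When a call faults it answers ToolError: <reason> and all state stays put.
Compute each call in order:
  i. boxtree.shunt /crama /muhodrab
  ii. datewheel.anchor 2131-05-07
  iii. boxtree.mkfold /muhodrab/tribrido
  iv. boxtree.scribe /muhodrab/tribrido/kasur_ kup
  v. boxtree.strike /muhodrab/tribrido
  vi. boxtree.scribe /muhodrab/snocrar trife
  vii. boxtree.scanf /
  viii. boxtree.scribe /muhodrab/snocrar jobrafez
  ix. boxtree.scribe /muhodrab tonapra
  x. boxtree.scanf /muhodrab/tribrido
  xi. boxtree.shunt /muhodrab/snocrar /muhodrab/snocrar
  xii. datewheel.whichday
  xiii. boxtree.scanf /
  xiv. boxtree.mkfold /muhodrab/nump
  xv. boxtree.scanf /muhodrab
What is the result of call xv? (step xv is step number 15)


Answer: [nump/, snocrar, tribrido/]

Derivation:
CALL shunt[s: /crama; d: /muhodrab]
RET  ok
CALL anchor[d: 2131-05-07]
RET  2131-05-07
CALL mkfold[p: /muhodrab/tribrido]
RET  ok
CALL scribe[p: /muhodrab/tribrido/kasur_; c: kup]
RET  created
CALL strike[p: /muhodrab/tribrido]
RET  ToolError: not empty
CALL scribe[p: /muhodrab/snocrar; c: trife]
RET  created
CALL scanf[p: /]
RET  [muhodrab/]
CALL scribe[p: /muhodrab/snocrar; c: jobrafez]
RET  overwrote
CALL scribe[p: /muhodrab; c: tonapra]
RET  ToolError: is a directory
CALL scanf[p: /muhodrab/tribrido]
RET  [kasur_]
CALL shunt[s: /muhodrab/snocrar; d: /muhodrab/snocrar]
RET  ToolError: exists
CALL whichday[]
RET  Monday
CALL scanf[p: /]
RET  [muhodrab/]
CALL mkfold[p: /muhodrab/nump]
RET  ok
CALL scanf[p: /muhodrab]
RET  [nump/, snocrar, tribrido/]


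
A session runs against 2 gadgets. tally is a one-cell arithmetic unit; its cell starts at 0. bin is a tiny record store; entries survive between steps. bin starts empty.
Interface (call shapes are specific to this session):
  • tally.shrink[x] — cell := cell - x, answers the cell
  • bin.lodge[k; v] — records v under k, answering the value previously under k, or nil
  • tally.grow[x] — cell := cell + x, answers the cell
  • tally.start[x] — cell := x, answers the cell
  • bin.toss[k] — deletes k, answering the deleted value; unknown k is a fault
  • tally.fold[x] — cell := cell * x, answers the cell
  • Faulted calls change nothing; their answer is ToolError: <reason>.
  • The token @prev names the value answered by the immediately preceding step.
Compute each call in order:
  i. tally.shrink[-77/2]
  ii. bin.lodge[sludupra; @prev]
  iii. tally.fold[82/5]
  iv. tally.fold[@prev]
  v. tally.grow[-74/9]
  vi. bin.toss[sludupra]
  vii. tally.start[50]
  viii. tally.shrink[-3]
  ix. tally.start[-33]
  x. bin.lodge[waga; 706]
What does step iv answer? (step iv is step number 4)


~$ shrink x→-77/2
  77/2
~$ lodge k→sludupra v→@prev
  nil
~$ fold x→82/5
  3157/5
~$ fold x→@prev
  9966649/25
~$ grow x→-74/9
  89697991/225
~$ toss k→sludupra
  77/2
~$ start x→50
  50
~$ shrink x→-3
  53
~$ start x→-33
  -33
~$ lodge k→waga v→706
  nil

Answer: 9966649/25


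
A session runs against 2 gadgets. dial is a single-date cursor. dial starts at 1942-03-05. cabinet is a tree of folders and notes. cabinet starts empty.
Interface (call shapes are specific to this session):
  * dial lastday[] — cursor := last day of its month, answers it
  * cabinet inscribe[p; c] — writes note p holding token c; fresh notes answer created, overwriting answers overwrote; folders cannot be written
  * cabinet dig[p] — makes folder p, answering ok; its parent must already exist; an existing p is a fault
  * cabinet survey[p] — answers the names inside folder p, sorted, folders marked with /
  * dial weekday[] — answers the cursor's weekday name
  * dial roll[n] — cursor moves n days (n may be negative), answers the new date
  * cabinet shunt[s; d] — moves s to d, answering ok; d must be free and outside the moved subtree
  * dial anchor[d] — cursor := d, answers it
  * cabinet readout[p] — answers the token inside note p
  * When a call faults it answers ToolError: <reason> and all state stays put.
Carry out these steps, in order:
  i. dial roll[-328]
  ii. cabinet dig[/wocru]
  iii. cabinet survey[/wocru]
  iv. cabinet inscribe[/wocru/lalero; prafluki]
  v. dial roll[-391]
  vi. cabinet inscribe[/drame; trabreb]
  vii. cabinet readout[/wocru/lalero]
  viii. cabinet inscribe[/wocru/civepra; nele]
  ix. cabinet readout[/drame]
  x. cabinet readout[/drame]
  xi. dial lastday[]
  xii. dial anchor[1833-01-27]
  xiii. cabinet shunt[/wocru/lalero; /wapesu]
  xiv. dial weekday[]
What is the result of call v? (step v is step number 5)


Do: dial roll[n: -328]
See: 1941-04-11
Do: cabinet dig[p: /wocru]
See: ok
Do: cabinet survey[p: /wocru]
See: []
Do: cabinet inscribe[p: /wocru/lalero; c: prafluki]
See: created
Do: dial roll[n: -391]
See: 1940-03-16
Do: cabinet inscribe[p: /drame; c: trabreb]
See: created
Do: cabinet readout[p: /wocru/lalero]
See: prafluki
Do: cabinet inscribe[p: /wocru/civepra; c: nele]
See: created
Do: cabinet readout[p: /drame]
See: trabreb
Do: cabinet readout[p: /drame]
See: trabreb
Do: dial lastday[]
See: 1940-03-31
Do: dial anchor[d: 1833-01-27]
See: 1833-01-27
Do: cabinet shunt[s: /wocru/lalero; d: /wapesu]
See: ok
Do: dial weekday[]
See: Sunday

Answer: 1940-03-16


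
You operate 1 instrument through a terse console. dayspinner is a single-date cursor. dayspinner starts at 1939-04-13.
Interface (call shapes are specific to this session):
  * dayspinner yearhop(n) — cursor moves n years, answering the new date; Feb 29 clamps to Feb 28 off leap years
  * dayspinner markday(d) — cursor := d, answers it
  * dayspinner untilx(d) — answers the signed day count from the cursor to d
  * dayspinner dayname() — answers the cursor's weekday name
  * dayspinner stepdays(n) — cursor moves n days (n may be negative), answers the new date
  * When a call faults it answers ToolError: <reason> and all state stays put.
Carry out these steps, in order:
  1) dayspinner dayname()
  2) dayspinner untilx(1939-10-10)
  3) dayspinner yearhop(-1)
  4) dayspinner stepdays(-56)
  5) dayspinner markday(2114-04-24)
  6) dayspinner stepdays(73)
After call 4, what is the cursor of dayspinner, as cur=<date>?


Now I run dayspinner dayname, giving Thursday.
I call dayspinner untilx on 1939-10-10, yielding 180.
Using dayspinner yearhop on -1, and observe 1938-04-13.
Next I call dayspinner stepdays on -56, and observe 1938-02-16.
Next I call dayspinner markday on 2114-04-24, which returns 2114-04-24.
Invoking dayspinner stepdays on 73, and get 2114-07-06.

Answer: cur=1938-02-16


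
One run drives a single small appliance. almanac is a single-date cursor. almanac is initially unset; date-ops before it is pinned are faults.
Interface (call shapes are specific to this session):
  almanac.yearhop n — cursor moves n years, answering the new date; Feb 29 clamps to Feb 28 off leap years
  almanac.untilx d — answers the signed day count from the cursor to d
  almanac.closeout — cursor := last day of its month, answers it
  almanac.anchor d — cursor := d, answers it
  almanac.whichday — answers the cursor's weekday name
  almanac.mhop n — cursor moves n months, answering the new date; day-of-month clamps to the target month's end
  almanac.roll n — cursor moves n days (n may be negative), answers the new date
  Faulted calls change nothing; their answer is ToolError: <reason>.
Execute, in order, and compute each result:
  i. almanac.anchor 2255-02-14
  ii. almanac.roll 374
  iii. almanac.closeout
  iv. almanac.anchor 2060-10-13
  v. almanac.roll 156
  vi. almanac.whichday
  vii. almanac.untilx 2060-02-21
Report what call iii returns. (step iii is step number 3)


Answer: 2256-02-29

Derivation:
>>> almanac.anchor 2255-02-14
= 2255-02-14
>>> almanac.roll 374
= 2256-02-23
>>> almanac.closeout
= 2256-02-29
>>> almanac.anchor 2060-10-13
= 2060-10-13
>>> almanac.roll 156
= 2061-03-18
>>> almanac.whichday
= Friday
>>> almanac.untilx 2060-02-21
= -391


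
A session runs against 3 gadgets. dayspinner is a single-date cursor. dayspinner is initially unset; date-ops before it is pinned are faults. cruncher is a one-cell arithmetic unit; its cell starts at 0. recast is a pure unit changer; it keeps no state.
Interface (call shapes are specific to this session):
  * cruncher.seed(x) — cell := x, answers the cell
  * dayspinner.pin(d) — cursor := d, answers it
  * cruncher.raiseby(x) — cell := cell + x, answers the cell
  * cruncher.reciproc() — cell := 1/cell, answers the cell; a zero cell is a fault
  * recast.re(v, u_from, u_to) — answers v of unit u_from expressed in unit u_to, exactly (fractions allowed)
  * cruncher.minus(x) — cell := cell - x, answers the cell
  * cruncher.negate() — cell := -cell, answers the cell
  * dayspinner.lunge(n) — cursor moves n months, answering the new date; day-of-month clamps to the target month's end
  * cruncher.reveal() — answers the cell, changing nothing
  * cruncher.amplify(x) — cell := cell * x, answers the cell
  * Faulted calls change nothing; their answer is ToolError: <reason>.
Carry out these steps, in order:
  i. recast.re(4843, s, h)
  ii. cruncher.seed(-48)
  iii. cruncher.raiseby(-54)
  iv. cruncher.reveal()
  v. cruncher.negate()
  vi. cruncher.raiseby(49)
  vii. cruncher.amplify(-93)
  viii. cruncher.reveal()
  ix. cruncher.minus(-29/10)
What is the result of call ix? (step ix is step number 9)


Answer: -140401/10

Derivation:
# recast.re(4843, s, h) : 4843/3600
# cruncher.seed(-48) : -48
# cruncher.raiseby(-54) : -102
# cruncher.reveal() : -102
# cruncher.negate() : 102
# cruncher.raiseby(49) : 151
# cruncher.amplify(-93) : -14043
# cruncher.reveal() : -14043
# cruncher.minus(-29/10) : -140401/10


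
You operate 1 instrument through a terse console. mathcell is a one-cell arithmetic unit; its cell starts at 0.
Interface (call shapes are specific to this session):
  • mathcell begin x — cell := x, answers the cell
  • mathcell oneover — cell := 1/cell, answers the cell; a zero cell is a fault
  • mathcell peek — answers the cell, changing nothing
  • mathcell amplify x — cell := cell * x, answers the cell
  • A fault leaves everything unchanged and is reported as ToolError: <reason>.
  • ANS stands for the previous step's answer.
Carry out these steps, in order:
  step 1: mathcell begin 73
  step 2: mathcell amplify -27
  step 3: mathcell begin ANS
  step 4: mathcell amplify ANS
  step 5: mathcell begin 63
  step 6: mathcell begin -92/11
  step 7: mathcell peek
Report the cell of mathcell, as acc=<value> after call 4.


Answer: acc=3884841

Derivation:
# mathcell begin(x=73) == 73
# mathcell amplify(x=-27) == -1971
# mathcell begin(x=ANS) == -1971
# mathcell amplify(x=ANS) == 3884841
# mathcell begin(x=63) == 63
# mathcell begin(x=-92/11) == -92/11
# mathcell peek() == -92/11


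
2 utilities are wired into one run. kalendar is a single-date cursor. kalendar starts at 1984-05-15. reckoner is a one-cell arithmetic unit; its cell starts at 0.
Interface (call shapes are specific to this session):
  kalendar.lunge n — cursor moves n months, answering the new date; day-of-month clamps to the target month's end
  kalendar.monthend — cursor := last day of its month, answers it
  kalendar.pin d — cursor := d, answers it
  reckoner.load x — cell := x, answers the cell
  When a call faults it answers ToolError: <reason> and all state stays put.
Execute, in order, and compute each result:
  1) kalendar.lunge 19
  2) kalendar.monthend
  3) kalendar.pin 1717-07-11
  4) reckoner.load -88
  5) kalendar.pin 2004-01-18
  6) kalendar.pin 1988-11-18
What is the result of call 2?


-- 1. lunge(n=19) : 1985-12-15
-- 2. monthend() : 1985-12-31
-- 3. pin(d=1717-07-11) : 1717-07-11
-- 4. load(x=-88) : -88
-- 5. pin(d=2004-01-18) : 2004-01-18
-- 6. pin(d=1988-11-18) : 1988-11-18

Answer: 1985-12-31


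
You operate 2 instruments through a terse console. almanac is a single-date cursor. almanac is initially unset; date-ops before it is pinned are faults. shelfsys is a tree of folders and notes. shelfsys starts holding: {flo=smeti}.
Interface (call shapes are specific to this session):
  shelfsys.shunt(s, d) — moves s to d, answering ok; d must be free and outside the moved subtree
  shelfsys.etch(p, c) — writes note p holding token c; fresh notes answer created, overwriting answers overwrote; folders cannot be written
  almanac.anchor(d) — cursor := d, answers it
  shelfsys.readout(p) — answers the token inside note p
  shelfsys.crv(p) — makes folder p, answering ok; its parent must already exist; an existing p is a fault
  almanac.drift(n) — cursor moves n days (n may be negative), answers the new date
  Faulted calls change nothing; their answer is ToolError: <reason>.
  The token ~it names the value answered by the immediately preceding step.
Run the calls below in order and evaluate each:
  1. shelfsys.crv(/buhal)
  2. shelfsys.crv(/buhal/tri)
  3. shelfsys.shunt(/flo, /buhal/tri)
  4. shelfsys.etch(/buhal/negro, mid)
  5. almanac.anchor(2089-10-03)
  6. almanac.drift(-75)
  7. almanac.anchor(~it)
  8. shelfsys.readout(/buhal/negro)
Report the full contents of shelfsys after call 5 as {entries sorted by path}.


Answer: {buhal/, buhal/negro=mid, buhal/tri/, flo=smeti}

Derivation:
-> crv(p=/buhal)
<- ok
-> crv(p=/buhal/tri)
<- ok
-> shunt(s=/flo, d=/buhal/tri)
<- ToolError: exists
-> etch(p=/buhal/negro, c=mid)
<- created
-> anchor(d=2089-10-03)
<- 2089-10-03
-> drift(n=-75)
<- 2089-07-20
-> anchor(d=~it)
<- 2089-07-20
-> readout(p=/buhal/negro)
<- mid


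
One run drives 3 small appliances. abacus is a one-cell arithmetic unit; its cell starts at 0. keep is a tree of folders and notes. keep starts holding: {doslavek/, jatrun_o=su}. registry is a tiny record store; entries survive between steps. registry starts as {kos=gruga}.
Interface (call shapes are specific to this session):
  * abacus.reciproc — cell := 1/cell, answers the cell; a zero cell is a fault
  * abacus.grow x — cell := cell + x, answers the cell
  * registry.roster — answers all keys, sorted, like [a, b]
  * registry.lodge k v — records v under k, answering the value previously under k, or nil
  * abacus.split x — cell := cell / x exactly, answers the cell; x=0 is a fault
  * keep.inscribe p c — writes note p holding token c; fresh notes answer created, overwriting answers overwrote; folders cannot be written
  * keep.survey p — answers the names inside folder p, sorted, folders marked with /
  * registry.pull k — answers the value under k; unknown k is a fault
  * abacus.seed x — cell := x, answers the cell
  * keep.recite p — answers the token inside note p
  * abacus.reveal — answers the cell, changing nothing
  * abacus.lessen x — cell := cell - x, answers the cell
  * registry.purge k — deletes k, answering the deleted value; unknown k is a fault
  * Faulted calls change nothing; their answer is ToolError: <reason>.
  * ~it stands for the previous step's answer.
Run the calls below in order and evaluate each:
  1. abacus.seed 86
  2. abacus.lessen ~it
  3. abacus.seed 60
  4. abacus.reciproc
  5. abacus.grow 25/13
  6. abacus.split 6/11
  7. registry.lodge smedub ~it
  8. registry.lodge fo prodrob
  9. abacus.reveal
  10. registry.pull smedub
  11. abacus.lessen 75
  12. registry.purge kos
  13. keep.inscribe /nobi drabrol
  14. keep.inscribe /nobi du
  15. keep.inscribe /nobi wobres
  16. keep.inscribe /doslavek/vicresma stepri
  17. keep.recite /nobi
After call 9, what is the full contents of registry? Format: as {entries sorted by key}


Answer: {fo=prodrob, kos=gruga, smedub=16643/4680}

Derivation:
% abacus.seed x=86
:: 86
% abacus.lessen x=~it
:: 0
% abacus.seed x=60
:: 60
% abacus.reciproc
:: 1/60
% abacus.grow x=25/13
:: 1513/780
% abacus.split x=6/11
:: 16643/4680
% registry.lodge k=smedub v=~it
:: nil
% registry.lodge k=fo v=prodrob
:: nil
% abacus.reveal
:: 16643/4680
% registry.pull k=smedub
:: 16643/4680
% abacus.lessen x=75
:: -334357/4680
% registry.purge k=kos
:: gruga
% keep.inscribe p=/nobi c=drabrol
:: created
% keep.inscribe p=/nobi c=du
:: overwrote
% keep.inscribe p=/nobi c=wobres
:: overwrote
% keep.inscribe p=/doslavek/vicresma c=stepri
:: created
% keep.recite p=/nobi
:: wobres


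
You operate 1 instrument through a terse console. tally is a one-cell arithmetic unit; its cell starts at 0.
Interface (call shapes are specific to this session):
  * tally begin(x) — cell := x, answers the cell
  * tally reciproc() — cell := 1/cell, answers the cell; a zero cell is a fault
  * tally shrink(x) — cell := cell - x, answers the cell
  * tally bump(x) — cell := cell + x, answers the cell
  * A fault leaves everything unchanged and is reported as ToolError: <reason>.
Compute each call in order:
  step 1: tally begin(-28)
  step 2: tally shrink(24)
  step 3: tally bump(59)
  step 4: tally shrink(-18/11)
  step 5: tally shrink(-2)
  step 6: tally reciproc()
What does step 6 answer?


Answer: 11/117

Derivation:
I run tally begin with x='-28', — result: -28.
I call tally shrink with x='24', — result: -52.
I run tally bump with x='59', giving 7.
Using tally shrink with x='-18/11', and observe 95/11.
I call tally shrink with x='-2', and get 117/11.
Invoking tally reciproc(), — result: 11/117.


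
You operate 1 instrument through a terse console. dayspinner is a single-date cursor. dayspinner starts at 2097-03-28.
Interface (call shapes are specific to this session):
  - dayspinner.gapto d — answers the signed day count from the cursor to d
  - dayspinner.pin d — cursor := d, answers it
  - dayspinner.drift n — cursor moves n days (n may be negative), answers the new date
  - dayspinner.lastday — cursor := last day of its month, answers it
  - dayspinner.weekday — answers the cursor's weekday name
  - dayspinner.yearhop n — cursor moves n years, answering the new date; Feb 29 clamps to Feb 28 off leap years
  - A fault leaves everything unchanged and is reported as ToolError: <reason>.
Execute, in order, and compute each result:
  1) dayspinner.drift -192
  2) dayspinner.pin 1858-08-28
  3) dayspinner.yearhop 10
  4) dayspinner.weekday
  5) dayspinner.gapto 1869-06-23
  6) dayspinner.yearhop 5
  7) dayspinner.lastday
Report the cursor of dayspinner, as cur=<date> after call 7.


Then dayspinner.drift with -192, and get 2096-09-17.
Using dayspinner.pin with 1858-08-28, which returns 1858-08-28.
Invoking dayspinner.yearhop with 10, giving 1868-08-28.
Now I run dayspinner.weekday, and get Friday.
Calling dayspinner.gapto with 1869-06-23, giving 299.
I try dayspinner.yearhop with 5, yielding 1873-08-28.
I use dayspinner.lastday, and get 1873-08-31.

Answer: cur=1873-08-31


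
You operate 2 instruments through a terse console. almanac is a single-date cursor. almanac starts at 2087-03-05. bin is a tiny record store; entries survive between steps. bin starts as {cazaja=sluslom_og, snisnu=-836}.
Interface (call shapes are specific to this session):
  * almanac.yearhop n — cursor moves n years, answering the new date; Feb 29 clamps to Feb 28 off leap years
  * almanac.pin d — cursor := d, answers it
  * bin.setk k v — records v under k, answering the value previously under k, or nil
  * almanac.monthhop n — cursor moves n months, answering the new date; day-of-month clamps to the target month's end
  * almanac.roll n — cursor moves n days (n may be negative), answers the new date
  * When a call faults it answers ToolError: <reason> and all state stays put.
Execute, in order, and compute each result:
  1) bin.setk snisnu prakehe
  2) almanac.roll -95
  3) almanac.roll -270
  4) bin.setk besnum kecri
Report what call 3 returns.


Do: setk[k→snisnu; v→prakehe]
See: -836
Do: roll[n→-95]
See: 2086-11-30
Do: roll[n→-270]
See: 2086-03-05
Do: setk[k→besnum; v→kecri]
See: nil

Answer: 2086-03-05


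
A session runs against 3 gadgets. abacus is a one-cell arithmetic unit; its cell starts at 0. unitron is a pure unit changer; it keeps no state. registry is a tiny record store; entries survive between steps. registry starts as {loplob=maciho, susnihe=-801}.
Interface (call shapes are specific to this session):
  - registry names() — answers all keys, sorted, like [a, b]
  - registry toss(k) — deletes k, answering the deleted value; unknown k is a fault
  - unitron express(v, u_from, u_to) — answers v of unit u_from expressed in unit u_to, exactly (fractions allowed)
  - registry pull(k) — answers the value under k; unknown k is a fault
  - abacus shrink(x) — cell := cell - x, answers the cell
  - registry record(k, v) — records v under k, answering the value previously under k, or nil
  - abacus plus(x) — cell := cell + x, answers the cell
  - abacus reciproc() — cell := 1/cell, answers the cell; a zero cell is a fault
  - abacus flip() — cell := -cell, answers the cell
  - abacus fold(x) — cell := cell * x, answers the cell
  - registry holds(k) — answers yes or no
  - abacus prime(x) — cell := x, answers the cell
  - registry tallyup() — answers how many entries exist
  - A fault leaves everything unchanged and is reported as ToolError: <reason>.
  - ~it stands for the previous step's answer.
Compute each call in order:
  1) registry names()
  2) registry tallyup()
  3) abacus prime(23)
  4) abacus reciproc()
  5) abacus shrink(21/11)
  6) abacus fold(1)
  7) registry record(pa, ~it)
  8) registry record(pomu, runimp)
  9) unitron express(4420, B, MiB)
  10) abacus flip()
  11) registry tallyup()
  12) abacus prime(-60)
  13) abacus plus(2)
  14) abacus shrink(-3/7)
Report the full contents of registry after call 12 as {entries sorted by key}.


Answer: {loplob=maciho, pa=-472/253, pomu=runimp, susnihe=-801}

Derivation:
Step: registry names[]
Result: [loplob, susnihe]
Step: registry tallyup[]
Result: 2
Step: abacus prime[23]
Result: 23
Step: abacus reciproc[]
Result: 1/23
Step: abacus shrink[21/11]
Result: -472/253
Step: abacus fold[1]
Result: -472/253
Step: registry record[pa; ~it]
Result: nil
Step: registry record[pomu; runimp]
Result: nil
Step: unitron express[4420; B; MiB]
Result: 1105/262144
Step: abacus flip[]
Result: 472/253
Step: registry tallyup[]
Result: 4
Step: abacus prime[-60]
Result: -60
Step: abacus plus[2]
Result: -58
Step: abacus shrink[-3/7]
Result: -403/7


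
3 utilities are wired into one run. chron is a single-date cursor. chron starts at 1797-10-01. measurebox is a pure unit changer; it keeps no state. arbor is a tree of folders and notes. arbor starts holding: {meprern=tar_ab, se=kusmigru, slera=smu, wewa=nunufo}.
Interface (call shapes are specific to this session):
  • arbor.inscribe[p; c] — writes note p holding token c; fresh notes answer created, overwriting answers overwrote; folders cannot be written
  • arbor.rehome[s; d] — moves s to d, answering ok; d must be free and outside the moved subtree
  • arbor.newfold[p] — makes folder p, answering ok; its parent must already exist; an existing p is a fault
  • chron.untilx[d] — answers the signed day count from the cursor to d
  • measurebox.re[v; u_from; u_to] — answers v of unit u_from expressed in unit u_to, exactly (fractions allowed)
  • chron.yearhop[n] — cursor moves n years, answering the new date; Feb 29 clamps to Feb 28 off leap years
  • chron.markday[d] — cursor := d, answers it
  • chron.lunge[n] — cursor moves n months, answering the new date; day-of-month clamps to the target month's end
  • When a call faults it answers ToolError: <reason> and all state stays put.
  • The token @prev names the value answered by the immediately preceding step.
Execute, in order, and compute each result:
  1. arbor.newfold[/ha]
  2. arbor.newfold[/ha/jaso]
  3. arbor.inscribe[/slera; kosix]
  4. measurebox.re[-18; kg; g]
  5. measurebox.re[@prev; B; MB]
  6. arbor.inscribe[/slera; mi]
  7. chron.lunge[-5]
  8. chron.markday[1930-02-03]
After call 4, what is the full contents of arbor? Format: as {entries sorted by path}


// 1. newfold(p→/ha) => ok
// 2. newfold(p→/ha/jaso) => ok
// 3. inscribe(p→/slera, c→kosix) => overwrote
// 4. re(v→-18, u_from→kg, u_to→g) => -18000
// 5. re(v→@prev, u_from→B, u_to→MB) => -9/500
// 6. inscribe(p→/slera, c→mi) => overwrote
// 7. lunge(n→-5) => 1797-05-01
// 8. markday(d→1930-02-03) => 1930-02-03

Answer: {ha/, ha/jaso/, meprern=tar_ab, se=kusmigru, slera=kosix, wewa=nunufo}


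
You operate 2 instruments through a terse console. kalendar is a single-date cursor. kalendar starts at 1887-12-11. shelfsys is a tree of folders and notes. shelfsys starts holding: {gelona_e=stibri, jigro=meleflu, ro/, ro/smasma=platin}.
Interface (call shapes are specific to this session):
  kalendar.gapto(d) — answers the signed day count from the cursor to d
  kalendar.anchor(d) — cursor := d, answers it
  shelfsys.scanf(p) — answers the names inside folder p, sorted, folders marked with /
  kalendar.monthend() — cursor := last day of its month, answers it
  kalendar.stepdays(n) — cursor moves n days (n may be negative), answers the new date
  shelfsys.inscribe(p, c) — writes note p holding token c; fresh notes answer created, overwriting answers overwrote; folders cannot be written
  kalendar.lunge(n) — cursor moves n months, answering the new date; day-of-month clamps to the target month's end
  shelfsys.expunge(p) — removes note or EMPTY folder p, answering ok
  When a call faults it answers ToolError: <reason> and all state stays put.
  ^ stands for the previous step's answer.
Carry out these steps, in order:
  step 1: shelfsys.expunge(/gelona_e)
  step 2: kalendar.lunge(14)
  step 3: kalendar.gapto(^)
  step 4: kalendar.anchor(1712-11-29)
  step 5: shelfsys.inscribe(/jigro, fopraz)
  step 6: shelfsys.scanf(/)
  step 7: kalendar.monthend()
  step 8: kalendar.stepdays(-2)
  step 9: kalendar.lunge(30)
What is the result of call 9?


Answer: 1715-05-28

Derivation:
>> expunge(p=/gelona_e)
<< ok
>> lunge(n=14)
<< 1889-02-11
>> gapto(d=^)
<< 0
>> anchor(d=1712-11-29)
<< 1712-11-29
>> inscribe(p=/jigro, c=fopraz)
<< overwrote
>> scanf(p=/)
<< [jigro, ro/]
>> monthend()
<< 1712-11-30
>> stepdays(n=-2)
<< 1712-11-28
>> lunge(n=30)
<< 1715-05-28


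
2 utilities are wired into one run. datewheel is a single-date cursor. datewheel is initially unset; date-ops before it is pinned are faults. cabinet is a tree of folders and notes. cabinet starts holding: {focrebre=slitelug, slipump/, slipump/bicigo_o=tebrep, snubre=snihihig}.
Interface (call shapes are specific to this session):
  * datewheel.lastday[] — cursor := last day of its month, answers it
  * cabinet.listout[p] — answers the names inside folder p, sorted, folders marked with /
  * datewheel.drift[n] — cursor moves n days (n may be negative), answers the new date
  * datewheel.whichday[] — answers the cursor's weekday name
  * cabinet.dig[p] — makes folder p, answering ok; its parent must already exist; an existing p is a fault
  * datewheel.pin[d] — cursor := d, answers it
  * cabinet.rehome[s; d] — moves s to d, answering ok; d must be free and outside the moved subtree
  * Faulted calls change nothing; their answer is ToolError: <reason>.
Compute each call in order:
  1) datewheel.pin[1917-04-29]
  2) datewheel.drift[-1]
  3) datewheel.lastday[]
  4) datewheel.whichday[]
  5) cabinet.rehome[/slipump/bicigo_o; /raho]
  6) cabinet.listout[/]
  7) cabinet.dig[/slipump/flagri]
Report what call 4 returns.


[in] pin 1917-04-29
  1917-04-29
[in] drift -1
  1917-04-28
[in] lastday
  1917-04-30
[in] whichday
  Monday
[in] rehome /slipump/bicigo_o /raho
  ok
[in] listout /
  [focrebre, raho, slipump/, snubre]
[in] dig /slipump/flagri
  ok

Answer: Monday


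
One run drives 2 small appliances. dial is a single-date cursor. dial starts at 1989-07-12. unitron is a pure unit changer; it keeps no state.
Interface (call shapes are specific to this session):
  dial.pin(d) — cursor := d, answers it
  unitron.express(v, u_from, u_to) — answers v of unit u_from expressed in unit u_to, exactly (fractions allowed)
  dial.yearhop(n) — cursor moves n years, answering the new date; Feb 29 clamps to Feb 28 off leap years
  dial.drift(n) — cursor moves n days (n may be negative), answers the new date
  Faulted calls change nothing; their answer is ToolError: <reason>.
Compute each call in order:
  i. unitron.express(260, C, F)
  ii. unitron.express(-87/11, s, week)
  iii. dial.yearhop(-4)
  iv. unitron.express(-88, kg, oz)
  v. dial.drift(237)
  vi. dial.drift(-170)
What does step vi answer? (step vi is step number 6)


Answer: 1985-09-17

Derivation:
> unitron.express v=260 u_from=C u_to=F
[out] 500
> unitron.express v=-87/11 u_from=s u_to=week
[out] -29/2217600
> dial.yearhop n=-4
[out] 1985-07-12
> unitron.express v=-88 u_from=kg u_to=oz
[out] -12800000000/4123567
> dial.drift n=237
[out] 1986-03-06
> dial.drift n=-170
[out] 1985-09-17


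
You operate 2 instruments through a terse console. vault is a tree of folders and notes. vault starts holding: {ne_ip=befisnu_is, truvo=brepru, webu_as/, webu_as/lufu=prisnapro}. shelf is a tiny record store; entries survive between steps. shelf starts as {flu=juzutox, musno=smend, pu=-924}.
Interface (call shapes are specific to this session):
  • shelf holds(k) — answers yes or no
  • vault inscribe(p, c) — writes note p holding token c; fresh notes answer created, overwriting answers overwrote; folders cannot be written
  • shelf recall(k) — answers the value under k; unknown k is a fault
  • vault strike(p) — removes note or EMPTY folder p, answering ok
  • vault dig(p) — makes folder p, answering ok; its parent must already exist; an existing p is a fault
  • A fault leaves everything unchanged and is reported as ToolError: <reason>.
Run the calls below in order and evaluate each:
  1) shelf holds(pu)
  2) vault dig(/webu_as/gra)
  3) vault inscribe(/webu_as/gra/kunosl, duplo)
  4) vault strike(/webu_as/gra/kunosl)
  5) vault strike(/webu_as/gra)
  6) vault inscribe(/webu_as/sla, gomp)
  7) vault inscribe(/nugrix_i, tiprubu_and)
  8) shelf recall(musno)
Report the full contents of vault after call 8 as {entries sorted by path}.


Answer: {ne_ip=befisnu_is, nugrix_i=tiprubu_and, truvo=brepru, webu_as/, webu_as/lufu=prisnapro, webu_as/sla=gomp}

Derivation:
Act: shelf holds[k='pu']
Obs: yes
Act: vault dig[p='/webu_as/gra']
Obs: ok
Act: vault inscribe[p='/webu_as/gra/kunosl'; c='duplo']
Obs: created
Act: vault strike[p='/webu_as/gra/kunosl']
Obs: ok
Act: vault strike[p='/webu_as/gra']
Obs: ok
Act: vault inscribe[p='/webu_as/sla'; c='gomp']
Obs: created
Act: vault inscribe[p='/nugrix_i'; c='tiprubu_and']
Obs: created
Act: shelf recall[k='musno']
Obs: smend


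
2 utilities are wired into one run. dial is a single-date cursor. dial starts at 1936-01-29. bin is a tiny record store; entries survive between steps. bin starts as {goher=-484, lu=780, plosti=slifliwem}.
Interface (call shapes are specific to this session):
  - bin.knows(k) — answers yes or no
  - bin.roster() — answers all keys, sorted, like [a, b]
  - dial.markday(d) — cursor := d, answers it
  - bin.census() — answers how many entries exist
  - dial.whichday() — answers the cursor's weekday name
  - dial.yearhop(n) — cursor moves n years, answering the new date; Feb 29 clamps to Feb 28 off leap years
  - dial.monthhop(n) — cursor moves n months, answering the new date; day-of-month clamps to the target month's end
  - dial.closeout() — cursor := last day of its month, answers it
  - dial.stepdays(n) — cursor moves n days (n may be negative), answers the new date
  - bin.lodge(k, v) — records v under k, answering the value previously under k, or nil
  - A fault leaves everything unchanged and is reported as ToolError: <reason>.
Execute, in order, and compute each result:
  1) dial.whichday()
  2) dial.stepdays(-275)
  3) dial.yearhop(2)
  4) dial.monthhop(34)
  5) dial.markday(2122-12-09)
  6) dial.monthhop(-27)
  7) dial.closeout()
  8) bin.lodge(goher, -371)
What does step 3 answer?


Answer: 1937-04-29

Derivation:
% whichday() -> Wednesday
% stepdays(n→-275) -> 1935-04-29
% yearhop(n→2) -> 1937-04-29
% monthhop(n→34) -> 1940-02-29
% markday(d→2122-12-09) -> 2122-12-09
% monthhop(n→-27) -> 2120-09-09
% closeout() -> 2120-09-30
% lodge(k→goher, v→-371) -> -484


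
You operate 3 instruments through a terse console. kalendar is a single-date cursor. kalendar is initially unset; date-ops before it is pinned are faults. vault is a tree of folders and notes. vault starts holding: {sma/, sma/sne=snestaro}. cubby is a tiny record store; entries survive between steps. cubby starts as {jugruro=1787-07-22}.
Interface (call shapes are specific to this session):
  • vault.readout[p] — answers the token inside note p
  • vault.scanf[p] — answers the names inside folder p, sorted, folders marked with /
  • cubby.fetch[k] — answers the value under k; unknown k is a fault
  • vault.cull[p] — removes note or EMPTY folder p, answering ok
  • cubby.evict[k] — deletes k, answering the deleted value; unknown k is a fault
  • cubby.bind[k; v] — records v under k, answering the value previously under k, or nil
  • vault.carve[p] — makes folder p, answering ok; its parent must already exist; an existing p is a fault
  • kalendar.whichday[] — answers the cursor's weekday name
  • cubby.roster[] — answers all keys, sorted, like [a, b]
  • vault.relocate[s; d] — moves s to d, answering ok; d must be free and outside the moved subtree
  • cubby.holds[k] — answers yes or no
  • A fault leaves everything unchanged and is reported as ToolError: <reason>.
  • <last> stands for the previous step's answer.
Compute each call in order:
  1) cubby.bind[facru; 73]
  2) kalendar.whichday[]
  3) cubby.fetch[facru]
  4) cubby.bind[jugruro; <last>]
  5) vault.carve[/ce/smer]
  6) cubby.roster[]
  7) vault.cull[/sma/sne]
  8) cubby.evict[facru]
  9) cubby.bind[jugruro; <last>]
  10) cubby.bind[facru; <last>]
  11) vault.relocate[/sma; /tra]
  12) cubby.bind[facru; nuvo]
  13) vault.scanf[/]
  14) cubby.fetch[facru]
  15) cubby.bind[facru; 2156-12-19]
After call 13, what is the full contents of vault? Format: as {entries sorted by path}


Do: cubby.bind[k='facru'; v='73']
See: nil
Do: kalendar.whichday[]
See: ToolError: no date set
Do: cubby.fetch[k='facru']
See: 73
Do: cubby.bind[k='jugruro'; v='<last>']
See: 1787-07-22
Do: vault.carve[p='/ce/smer']
See: ToolError: no parent
Do: cubby.roster[]
See: [facru, jugruro]
Do: vault.cull[p='/sma/sne']
See: ok
Do: cubby.evict[k='facru']
See: 73
Do: cubby.bind[k='jugruro'; v='<last>']
See: 73
Do: cubby.bind[k='facru'; v='<last>']
See: nil
Do: vault.relocate[s='/sma'; d='/tra']
See: ok
Do: cubby.bind[k='facru'; v='nuvo']
See: 73
Do: vault.scanf[p='/']
See: [tra/]
Do: cubby.fetch[k='facru']
See: nuvo
Do: cubby.bind[k='facru'; v='2156-12-19']
See: nuvo

Answer: {tra/}


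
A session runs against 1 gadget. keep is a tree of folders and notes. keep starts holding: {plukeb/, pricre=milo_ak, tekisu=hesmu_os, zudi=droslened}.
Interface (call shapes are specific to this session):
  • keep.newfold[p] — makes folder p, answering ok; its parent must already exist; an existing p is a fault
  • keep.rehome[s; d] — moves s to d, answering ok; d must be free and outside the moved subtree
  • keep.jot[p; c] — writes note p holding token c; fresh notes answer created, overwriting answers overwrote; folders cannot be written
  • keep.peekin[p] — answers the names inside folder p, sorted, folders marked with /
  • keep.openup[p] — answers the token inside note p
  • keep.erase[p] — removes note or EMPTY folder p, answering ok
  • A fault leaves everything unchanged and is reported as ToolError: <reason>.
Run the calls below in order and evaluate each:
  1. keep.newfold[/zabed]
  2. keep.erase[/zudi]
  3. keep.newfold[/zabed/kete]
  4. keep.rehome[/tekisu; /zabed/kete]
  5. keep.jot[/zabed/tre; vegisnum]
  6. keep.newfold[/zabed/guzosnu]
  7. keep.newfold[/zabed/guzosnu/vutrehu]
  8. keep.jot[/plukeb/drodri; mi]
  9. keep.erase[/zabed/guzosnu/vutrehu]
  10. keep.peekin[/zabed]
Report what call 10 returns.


[in] keep.newfold p=/zabed
[out] ok
[in] keep.erase p=/zudi
[out] ok
[in] keep.newfold p=/zabed/kete
[out] ok
[in] keep.rehome s=/tekisu d=/zabed/kete
[out] ToolError: exists
[in] keep.jot p=/zabed/tre c=vegisnum
[out] created
[in] keep.newfold p=/zabed/guzosnu
[out] ok
[in] keep.newfold p=/zabed/guzosnu/vutrehu
[out] ok
[in] keep.jot p=/plukeb/drodri c=mi
[out] created
[in] keep.erase p=/zabed/guzosnu/vutrehu
[out] ok
[in] keep.peekin p=/zabed
[out] [guzosnu/, kete/, tre]

Answer: [guzosnu/, kete/, tre]
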